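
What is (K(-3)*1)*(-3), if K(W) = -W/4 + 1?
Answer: -21/4 ≈ -5.2500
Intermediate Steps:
K(W) = 1 - W/4 (K(W) = -W/4 + 1 = 1 - W/4)
(K(-3)*1)*(-3) = ((1 - ¼*(-3))*1)*(-3) = ((1 + ¾)*1)*(-3) = ((7/4)*1)*(-3) = (7/4)*(-3) = -21/4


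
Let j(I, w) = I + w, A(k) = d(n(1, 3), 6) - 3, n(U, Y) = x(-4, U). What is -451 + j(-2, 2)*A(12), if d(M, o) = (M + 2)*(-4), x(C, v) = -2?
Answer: -451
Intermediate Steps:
n(U, Y) = -2
d(M, o) = -8 - 4*M (d(M, o) = (2 + M)*(-4) = -8 - 4*M)
A(k) = -3 (A(k) = (-8 - 4*(-2)) - 3 = (-8 + 8) - 3 = 0 - 3 = -3)
-451 + j(-2, 2)*A(12) = -451 + (-2 + 2)*(-3) = -451 + 0*(-3) = -451 + 0 = -451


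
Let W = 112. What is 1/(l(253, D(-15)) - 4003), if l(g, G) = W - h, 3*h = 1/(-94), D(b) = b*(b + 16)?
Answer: -282/1097261 ≈ -0.00025700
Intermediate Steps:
D(b) = b*(16 + b)
h = -1/282 (h = (1/3)/(-94) = (1/3)*(-1/94) = -1/282 ≈ -0.0035461)
l(g, G) = 31585/282 (l(g, G) = 112 - 1*(-1/282) = 112 + 1/282 = 31585/282)
1/(l(253, D(-15)) - 4003) = 1/(31585/282 - 4003) = 1/(-1097261/282) = -282/1097261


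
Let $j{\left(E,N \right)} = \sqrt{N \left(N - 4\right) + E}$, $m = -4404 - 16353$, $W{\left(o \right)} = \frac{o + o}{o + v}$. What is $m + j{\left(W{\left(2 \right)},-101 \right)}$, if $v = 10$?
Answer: $-20757 + \frac{2 \sqrt{23862}}{3} \approx -20654.0$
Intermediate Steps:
$W{\left(o \right)} = \frac{2 o}{10 + o}$ ($W{\left(o \right)} = \frac{o + o}{o + 10} = \frac{2 o}{10 + o}$)
$m = -20757$
$j{\left(E,N \right)} = \sqrt{E + N \left(-4 + N\right)}$ ($j{\left(E,N \right)} = \sqrt{N \left(-4 + N\right) + E} = \sqrt{E + N \left(-4 + N\right)}$)
$m + j{\left(W{\left(2 \right)},-101 \right)} = -20757 + \sqrt{2 \cdot 2 \frac{1}{10 + 2} + \left(-101\right)^{2} - -404} = -20757 + \sqrt{2 \cdot 2 \cdot \frac{1}{12} + 10201 + 404} = -20757 + \sqrt{\frac{1}{3} + 10201 + 404} = -20757 + \sqrt{\frac{31816}{3}} = -20757 + \frac{2 \sqrt{23862}}{3}$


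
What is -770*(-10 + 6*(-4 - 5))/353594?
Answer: 24640/176797 ≈ 0.13937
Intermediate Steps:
-770*(-10 + 6*(-4 - 5))/353594 = -770*(-10 + 6*(-9))*(1/353594) = -770*(-10 - 54)*(1/353594) = -770*(-64)*(1/353594) = -110*(-448)*(1/353594) = 49280*(1/353594) = 24640/176797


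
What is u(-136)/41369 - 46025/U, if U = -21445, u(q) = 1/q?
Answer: 51789019431/24130703176 ≈ 2.1462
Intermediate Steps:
u(-136)/41369 - 46025/U = 1/(-136*41369) - 46025/(-21445) = -1/136*1/41369 - 46025*(-1/21445) = -1/5626184 + 9205/4289 = 51789019431/24130703176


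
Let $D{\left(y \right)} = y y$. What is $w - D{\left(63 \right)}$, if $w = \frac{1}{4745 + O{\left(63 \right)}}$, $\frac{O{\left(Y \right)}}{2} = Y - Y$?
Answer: $- \frac{18832904}{4745} \approx -3969.0$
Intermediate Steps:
$D{\left(y \right)} = y^{2}$
$O{\left(Y \right)} = 0$ ($O{\left(Y \right)} = 2 \left(Y - Y\right) = 2 \cdot 0 = 0$)
$w = \frac{1}{4745}$ ($w = \frac{1}{4745 + 0} = \frac{1}{4745} \approx 0.00021075$)
$w - D{\left(63 \right)} = \frac{1}{4745} - 63^{2} = \frac{1}{4745} - 3969 = - \frac{18832904}{4745}$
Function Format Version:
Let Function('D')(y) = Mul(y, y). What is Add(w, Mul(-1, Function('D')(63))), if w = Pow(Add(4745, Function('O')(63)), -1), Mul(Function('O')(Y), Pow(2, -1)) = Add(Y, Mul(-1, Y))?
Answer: Rational(-18832904, 4745) ≈ -3969.0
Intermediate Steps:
Function('D')(y) = Pow(y, 2)
Function('O')(Y) = 0 (Function('O')(Y) = Mul(2, Add(Y, Mul(-1, Y))) = Mul(2, 0) = 0)
w = Rational(1, 4745) (w = Pow(Add(4745, 0), -1) = Pow(4745, -1) = Rational(1, 4745) ≈ 0.00021075)
Add(w, Mul(-1, Function('D')(63))) = Add(Rational(1, 4745), Mul(-1, Pow(63, 2))) = Add(Rational(1, 4745), Mul(-1, 3969)) = Add(Rational(1, 4745), -3969) = Rational(-18832904, 4745)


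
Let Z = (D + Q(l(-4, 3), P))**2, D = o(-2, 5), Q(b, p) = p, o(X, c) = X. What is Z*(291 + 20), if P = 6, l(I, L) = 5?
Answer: 4976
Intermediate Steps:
D = -2
Z = 16 (Z = (-2 + 6)**2 = 4**2 = 16)
Z*(291 + 20) = 16*(291 + 20) = 16*311 = 4976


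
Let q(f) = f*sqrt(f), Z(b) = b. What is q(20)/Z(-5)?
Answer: -8*sqrt(5) ≈ -17.889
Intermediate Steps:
q(f) = f**(3/2)
q(20)/Z(-5) = 20**(3/2)/(-5) = (40*sqrt(5))*(-1/5) = -8*sqrt(5)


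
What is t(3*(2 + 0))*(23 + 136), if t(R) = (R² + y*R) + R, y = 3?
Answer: 9540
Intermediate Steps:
t(R) = R² + 4*R (t(R) = (R² + 3*R) + R = R² + 4*R)
t(3*(2 + 0))*(23 + 136) = ((3*(2 + 0))*(4 + 3*(2 + 0)))*(23 + 136) = ((3*2)*(4 + 3*2))*159 = (6*(4 + 6))*159 = (6*10)*159 = 60*159 = 9540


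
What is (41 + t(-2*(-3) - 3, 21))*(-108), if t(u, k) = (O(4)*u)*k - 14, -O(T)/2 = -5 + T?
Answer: -16524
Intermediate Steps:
O(T) = 10 - 2*T (O(T) = -2*(-5 + T) = 10 - 2*T)
t(u, k) = -14 + 2*k*u (t(u, k) = ((10 - 2*4)*u)*k - 14 = ((10 - 8)*u)*k - 14 = (2*u)*k - 14 = 2*k*u - 14 = -14 + 2*k*u)
(41 + t(-2*(-3) - 3, 21))*(-108) = (41 + (-14 + 2*21*(-2*(-3) - 3)))*(-108) = (41 + (-14 + 2*21*(6 - 3)))*(-108) = (41 + (-14 + 2*21*3))*(-108) = (41 + (-14 + 126))*(-108) = (41 + 112)*(-108) = 153*(-108) = -16524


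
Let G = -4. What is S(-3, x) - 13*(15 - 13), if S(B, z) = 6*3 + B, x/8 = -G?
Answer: -11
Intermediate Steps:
x = 32 (x = 8*(-1*(-4)) = 8*4 = 32)
S(B, z) = 18 + B
S(-3, x) - 13*(15 - 13) = (18 - 3) - 13*(15 - 13) = 15 - 13*2 = 15 - 26 = -11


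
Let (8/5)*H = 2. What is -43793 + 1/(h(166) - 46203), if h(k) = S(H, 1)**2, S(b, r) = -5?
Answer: -2022273155/46178 ≈ -43793.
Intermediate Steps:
H = 5/4 (H = (5/8)*2 = 5/4 ≈ 1.2500)
h(k) = 25 (h(k) = (-5)**2 = 25)
-43793 + 1/(h(166) - 46203) = -43793 + 1/(25 - 46203) = -43793 + 1/(-46178) = -43793 - 1/46178 = -2022273155/46178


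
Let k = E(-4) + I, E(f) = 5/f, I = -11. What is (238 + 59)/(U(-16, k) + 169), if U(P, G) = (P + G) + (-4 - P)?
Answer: 1188/611 ≈ 1.9444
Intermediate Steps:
k = -49/4 (k = 5/(-4) - 11 = 5*(-¼) - 11 = -5/4 - 11 = -49/4 ≈ -12.250)
U(P, G) = -4 + G (U(P, G) = (G + P) + (-4 - P) = -4 + G)
(238 + 59)/(U(-16, k) + 169) = (238 + 59)/((-4 - 49/4) + 169) = 297/(-65/4 + 169) = 297/(611/4) = 297*(4/611) = 1188/611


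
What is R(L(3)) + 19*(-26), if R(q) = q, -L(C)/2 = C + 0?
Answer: -500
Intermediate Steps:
L(C) = -2*C (L(C) = -2*(C + 0) = -2*C)
R(L(3)) + 19*(-26) = -2*3 + 19*(-26) = -6 - 494 = -500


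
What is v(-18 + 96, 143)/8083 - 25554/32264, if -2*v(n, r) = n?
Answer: -103905639/130394956 ≈ -0.79685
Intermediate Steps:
v(n, r) = -n/2
v(-18 + 96, 143)/8083 - 25554/32264 = -(-18 + 96)/2/8083 - 25554/32264 = -½*78*(1/8083) - 25554*1/32264 = -39*1/8083 - 12777/16132 = -39/8083 - 12777/16132 = -103905639/130394956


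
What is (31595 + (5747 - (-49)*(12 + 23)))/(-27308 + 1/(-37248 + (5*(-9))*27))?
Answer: -1502249391/1050347605 ≈ -1.4302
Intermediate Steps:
(31595 + (5747 - (-49)*(12 + 23)))/(-27308 + 1/(-37248 + (5*(-9))*27)) = (31595 + (5747 - (-49)*35))/(-27308 + 1/(-37248 - 45*27)) = (31595 + (5747 - 1*(-1715)))/(-27308 + 1/(-37248 - 1215)) = (31595 + (5747 + 1715))/(-27308 + 1/(-38463)) = (31595 + 7462)/(-27308 - 1/38463) = 39057/(-1050347605/38463) = 39057*(-38463/1050347605) = -1502249391/1050347605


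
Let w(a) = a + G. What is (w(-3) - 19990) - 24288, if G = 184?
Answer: -44097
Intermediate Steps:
w(a) = 184 + a (w(a) = a + 184 = 184 + a)
(w(-3) - 19990) - 24288 = ((184 - 3) - 19990) - 24288 = (181 - 19990) - 24288 = -19809 - 24288 = -44097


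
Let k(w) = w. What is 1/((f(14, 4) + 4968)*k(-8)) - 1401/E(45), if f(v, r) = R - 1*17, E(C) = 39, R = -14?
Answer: -18444645/513448 ≈ -35.923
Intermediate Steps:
f(v, r) = -31 (f(v, r) = -14 - 1*17 = -14 - 17 = -31)
1/((f(14, 4) + 4968)*k(-8)) - 1401/E(45) = 1/((-31 + 4968)*(-8)) - 1401/39 = -1/8/4937 - 1401*1/39 = (1/4937)*(-1/8) - 467/13 = -1/39496 - 467/13 = -18444645/513448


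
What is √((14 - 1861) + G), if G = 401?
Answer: I*√1446 ≈ 38.026*I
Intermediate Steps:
√((14 - 1861) + G) = √((14 - 1861) + 401) = √(-1847 + 401) = √(-1446) = I*√1446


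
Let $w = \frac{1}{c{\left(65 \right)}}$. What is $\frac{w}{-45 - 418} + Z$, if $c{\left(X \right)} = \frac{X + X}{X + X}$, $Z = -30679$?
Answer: $- \frac{14204378}{463} \approx -30679.0$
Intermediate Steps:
$c{\left(X \right)} = 1$ ($c{\left(X \right)} = \frac{2 X}{2 X} = 2 X \frac{1}{2 X} = 1$)
$w = 1$ ($w = 1^{-1} = 1$)
$\frac{w}{-45 - 418} + Z = 1 \frac{1}{-45 - 418} - 30679 = 1 \frac{1}{-463} - 30679 = 1 \left(- \frac{1}{463}\right) - 30679 = - \frac{1}{463} - 30679 = - \frac{14204378}{463}$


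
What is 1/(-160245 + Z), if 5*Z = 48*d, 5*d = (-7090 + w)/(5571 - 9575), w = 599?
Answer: -25025/4010053233 ≈ -6.2406e-6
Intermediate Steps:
d = 6491/20020 (d = ((-7090 + 599)/(5571 - 9575))/5 = (-6491/(-4004))/5 = (-6491*(-1/4004))/5 = (⅕)*(6491/4004) = 6491/20020 ≈ 0.32423)
Z = 77892/25025 (Z = (48*(6491/20020))/5 = (⅕)*(77892/5005) = 77892/25025 ≈ 3.1126)
1/(-160245 + Z) = 1/(-160245 + 77892/25025) = 1/(-4010053233/25025) = -25025/4010053233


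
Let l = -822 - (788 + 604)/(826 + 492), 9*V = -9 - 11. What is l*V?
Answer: 1205320/659 ≈ 1829.0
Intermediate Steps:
V = -20/9 (V = (-9 - 11)/9 = (1/9)*(-20) = -20/9 ≈ -2.2222)
l = -542394/659 (l = -822 - 1392/1318 = -822 - 1*696/659 = -822 - 696/659 = -542394/659 ≈ -823.06)
l*V = -542394/659*(-20/9) = 1205320/659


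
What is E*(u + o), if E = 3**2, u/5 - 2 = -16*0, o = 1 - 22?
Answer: -99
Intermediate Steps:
o = -21
u = 10 (u = 10 + 5*(-16*0) = 10 + 5*0 = 10 + 0 = 10)
E = 9
E*(u + o) = 9*(10 - 21) = 9*(-11) = -99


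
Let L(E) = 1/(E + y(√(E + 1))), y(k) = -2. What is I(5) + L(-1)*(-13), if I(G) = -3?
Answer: 4/3 ≈ 1.3333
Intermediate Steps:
L(E) = 1/(-2 + E) (L(E) = 1/(E - 2) = 1/(-2 + E))
I(5) + L(-1)*(-13) = -3 - 13/(-2 - 1) = -3 - 13/(-3) = -3 - ⅓*(-13) = -3 + 13/3 = 4/3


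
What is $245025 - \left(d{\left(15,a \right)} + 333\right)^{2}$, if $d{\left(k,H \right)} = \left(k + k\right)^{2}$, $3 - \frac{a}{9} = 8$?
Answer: $-1275264$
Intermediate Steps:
$a = -45$ ($a = 27 - 72 = -45$)
$d{\left(k,H \right)} = 4 k^{2}$ ($d{\left(k,H \right)} = \left(2 k\right)^{2} = 4 k^{2}$)
$245025 - \left(d{\left(15,a \right)} + 333\right)^{2} = 245025 - \left(4 \cdot 15^{2} + 333\right)^{2} = 245025 - \left(4 \cdot 225 + 333\right)^{2} = 245025 - \left(900 + 333\right)^{2} = 245025 - 1233^{2} = 245025 - 1520289 = -1275264$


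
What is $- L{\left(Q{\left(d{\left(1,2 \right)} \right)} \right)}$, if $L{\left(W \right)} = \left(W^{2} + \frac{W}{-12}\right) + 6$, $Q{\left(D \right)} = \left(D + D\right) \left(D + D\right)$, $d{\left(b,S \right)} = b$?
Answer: $- \frac{65}{3} \approx -21.667$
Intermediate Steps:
$Q{\left(D \right)} = 4 D^{2}$ ($Q{\left(D \right)} = 2 D 2 D = 4 D^{2}$)
$L{\left(W \right)} = 6 + W^{2} - \frac{W}{12}$ ($L{\left(W \right)} = \left(W^{2} - \frac{W}{12}\right) + 6 = 6 + W^{2} - \frac{W}{12}$)
$- L{\left(Q{\left(d{\left(1,2 \right)} \right)} \right)} = - (6 + \left(4 \cdot 1^{2}\right)^{2} - \frac{4 \cdot 1^{2}}{12}) = - (6 + \left(4 \cdot 1\right)^{2} - \frac{4 \cdot 1}{12}) = - (6 + 4^{2} - \frac{1}{3}) = - (6 + 16 - \frac{1}{3}) = \left(-1\right) \frac{65}{3} = - \frac{65}{3}$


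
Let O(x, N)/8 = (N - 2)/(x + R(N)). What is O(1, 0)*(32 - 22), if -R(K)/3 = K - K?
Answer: -160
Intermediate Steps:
R(K) = 0 (R(K) = -3*(K - K) = -3*0 = 0)
O(x, N) = 8*(-2 + N)/x (O(x, N) = 8*((N - 2)/(x + 0)) = 8*((-2 + N)/x) = 8*(-2 + N)/x)
O(1, 0)*(32 - 22) = (8*(-2 + 0)/1)*(32 - 22) = (8*1*(-2))*10 = -16*10 = -160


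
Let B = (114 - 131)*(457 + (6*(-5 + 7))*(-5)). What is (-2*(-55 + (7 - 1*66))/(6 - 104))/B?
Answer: 114/330701 ≈ 0.00034472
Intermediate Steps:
B = -6749 (B = -17*(457 + (6*2)*(-5)) = -17*(457 + 12*(-5)) = -17*(457 - 60) = -17*397 = -6749)
(-2*(-55 + (7 - 1*66))/(6 - 104))/B = -2*(-55 + (7 - 1*66))/(6 - 104)/(-6749) = -2*(-55 + (7 - 66))/(-98)*(-1/6749) = -2*(-55 - 59)*(-1)/98*(-1/6749) = -(-228)*(-1)/98*(-1/6749) = -2*57/49*(-1/6749) = -114/49*(-1/6749) = 114/330701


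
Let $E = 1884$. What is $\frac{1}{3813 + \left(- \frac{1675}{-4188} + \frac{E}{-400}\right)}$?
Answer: $\frac{52350}{199384919} \approx 0.00026256$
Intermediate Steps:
$\frac{1}{3813 + \left(- \frac{1675}{-4188} + \frac{E}{-400}\right)} = \frac{1}{3813 + \left(- \frac{1675}{-4188} + \frac{1884}{-400}\right)} = \frac{1}{3813 + \left(\left(-1675\right) \left(- \frac{1}{4188}\right) + 1884 \left(- \frac{1}{400}\right)\right)} = \frac{1}{3813 + \left(\frac{1675}{4188} - \frac{471}{100}\right)} = \frac{1}{3813 - \frac{225631}{52350}} = \frac{1}{\frac{199384919}{52350}} = \frac{52350}{199384919}$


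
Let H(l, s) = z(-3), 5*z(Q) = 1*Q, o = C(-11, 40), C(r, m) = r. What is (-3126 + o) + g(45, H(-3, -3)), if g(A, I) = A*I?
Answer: -3164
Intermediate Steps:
o = -11
z(Q) = Q/5 (z(Q) = (1*Q)/5 = Q/5)
H(l, s) = -3/5 (H(l, s) = (1/5)*(-3) = -3/5)
(-3126 + o) + g(45, H(-3, -3)) = (-3126 - 11) + 45*(-3/5) = -3137 - 27 = -3164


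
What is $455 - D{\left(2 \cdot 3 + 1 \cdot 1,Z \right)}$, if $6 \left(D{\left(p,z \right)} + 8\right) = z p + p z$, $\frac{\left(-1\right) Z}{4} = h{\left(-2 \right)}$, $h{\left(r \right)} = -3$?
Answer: $435$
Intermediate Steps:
$Z = 12$ ($Z = \left(-4\right) \left(-3\right) = 12$)
$D{\left(p,z \right)} = -8 + \frac{p z}{3}$ ($D{\left(p,z \right)} = -8 + \frac{z p + p z}{6} = -8 + \frac{p z + p z}{6} = -8 + \frac{2 p z}{6} = -8 + \frac{p z}{3}$)
$455 - D{\left(2 \cdot 3 + 1 \cdot 1,Z \right)} = 455 - \left(-8 + \frac{1}{3} \left(2 \cdot 3 + 1 \cdot 1\right) 12\right) = 455 - \left(-8 + \frac{1}{3} \left(6 + 1\right) 12\right) = 455 - \left(-8 + \frac{1}{3} \cdot 7 \cdot 12\right) = 455 - \left(-8 + 28\right) = 455 - 20 = 435$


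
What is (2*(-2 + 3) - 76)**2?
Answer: 5476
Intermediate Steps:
(2*(-2 + 3) - 76)**2 = (2*1 - 76)**2 = (2 - 76)**2 = (-74)**2 = 5476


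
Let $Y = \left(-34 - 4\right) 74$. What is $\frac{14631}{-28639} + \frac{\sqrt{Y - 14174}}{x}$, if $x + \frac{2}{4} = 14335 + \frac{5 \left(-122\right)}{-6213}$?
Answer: $- \frac{14631}{28639} + \frac{12426 i \sqrt{16986}}{178121717} \approx -0.51088 + 0.009092 i$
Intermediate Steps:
$Y = -2812$ ($Y = \left(-38\right) 74 = -2812$)
$x = \frac{178121717}{12426}$ ($x = - \frac{1}{2} + \left(14335 + \frac{5 \left(-122\right)}{-6213}\right) = - \frac{1}{2} + \left(14335 - - \frac{610}{6213}\right) = - \frac{1}{2} + \left(14335 + \frac{610}{6213}\right) = - \frac{1}{2} + \frac{89063965}{6213} = \frac{178121717}{12426} \approx 14335.0$)
$\frac{14631}{-28639} + \frac{\sqrt{Y - 14174}}{x} = \frac{14631}{-28639} + \frac{\sqrt{-2812 - 14174}}{\frac{178121717}{12426}} = 14631 \left(- \frac{1}{28639}\right) + \sqrt{-16986} \cdot \frac{12426}{178121717} = - \frac{14631}{28639} + i \sqrt{16986} \cdot \frac{12426}{178121717} = - \frac{14631}{28639} + \frac{12426 i \sqrt{16986}}{178121717}$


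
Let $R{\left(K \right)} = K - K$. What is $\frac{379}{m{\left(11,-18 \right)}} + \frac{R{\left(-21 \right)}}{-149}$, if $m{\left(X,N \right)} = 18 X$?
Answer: $\frac{379}{198} \approx 1.9141$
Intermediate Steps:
$R{\left(K \right)} = 0$
$\frac{379}{m{\left(11,-18 \right)}} + \frac{R{\left(-21 \right)}}{-149} = \frac{379}{18 \cdot 11} + \frac{0}{-149} = \frac{379}{198} + 0 \left(- \frac{1}{149}\right) = 379 \cdot \frac{1}{198} + 0 = \frac{379}{198} + 0 = \frac{379}{198}$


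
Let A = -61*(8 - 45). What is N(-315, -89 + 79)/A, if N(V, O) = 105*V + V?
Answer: -33390/2257 ≈ -14.794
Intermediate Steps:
N(V, O) = 106*V
A = 2257 (A = -61*(-37) = 2257)
N(-315, -89 + 79)/A = (106*(-315))/2257 = -33390*1/2257 = -33390/2257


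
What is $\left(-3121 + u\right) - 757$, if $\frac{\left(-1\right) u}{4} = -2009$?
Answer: $4158$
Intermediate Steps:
$u = 8036$ ($u = \left(-4\right) \left(-2009\right) = 8036$)
$\left(-3121 + u\right) - 757 = \left(-3121 + 8036\right) - 757 = 4915 - 757 = 4158$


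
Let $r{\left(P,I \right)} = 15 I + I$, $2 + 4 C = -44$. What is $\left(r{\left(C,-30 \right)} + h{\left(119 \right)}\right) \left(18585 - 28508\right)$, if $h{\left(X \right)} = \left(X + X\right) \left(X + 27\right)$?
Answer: $-340041364$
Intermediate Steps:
$C = - \frac{23}{2}$ ($C = - \frac{1}{2} + \frac{1}{4} \left(-44\right) = - \frac{1}{2} - 11 = - \frac{23}{2} \approx -11.5$)
$h{\left(X \right)} = 2 X \left(27 + X\right)$
$r{\left(P,I \right)} = 16 I$
$\left(r{\left(C,-30 \right)} + h{\left(119 \right)}\right) \left(18585 - 28508\right) = \left(16 \left(-30\right) + 2 \cdot 119 \left(27 + 119\right)\right) \left(18585 - 28508\right) = \left(-480 + 2 \cdot 119 \cdot 146\right) \left(-9923\right) = \left(-480 + 34748\right) \left(-9923\right) = 34268 \left(-9923\right) = -340041364$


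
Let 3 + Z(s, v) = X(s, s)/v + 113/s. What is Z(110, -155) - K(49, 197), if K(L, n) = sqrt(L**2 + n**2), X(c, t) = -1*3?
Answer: -6661/3410 - sqrt(41210) ≈ -204.96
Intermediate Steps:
X(c, t) = -3
Z(s, v) = -3 - 3/v + 113/s (Z(s, v) = -3 + (-3/v + 113/s) = -3 - 3/v + 113/s)
Z(110, -155) - K(49, 197) = (-3 - 3/(-155) + 113/110) - sqrt(49**2 + 197**2) = (-3 - 3*(-1/155) + 113*(1/110)) - sqrt(2401 + 38809) = (-3 + 3/155 + 113/110) - sqrt(41210) = -6661/3410 - sqrt(41210)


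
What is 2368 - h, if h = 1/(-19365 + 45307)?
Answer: 61430655/25942 ≈ 2368.0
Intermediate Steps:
h = 1/25942 ≈ 3.8548e-5
2368 - h = 2368 - 1*1/25942 = 2368 - 1/25942 = 61430655/25942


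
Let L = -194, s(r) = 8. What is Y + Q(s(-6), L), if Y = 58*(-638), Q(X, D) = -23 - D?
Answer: -36833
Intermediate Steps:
Y = -37004
Y + Q(s(-6), L) = -37004 + (-23 - 1*(-194)) = -37004 + (-23 + 194) = -37004 + 171 = -36833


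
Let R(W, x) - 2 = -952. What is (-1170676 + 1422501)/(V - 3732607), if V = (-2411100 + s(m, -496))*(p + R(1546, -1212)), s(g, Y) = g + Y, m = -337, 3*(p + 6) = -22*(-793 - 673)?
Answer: -107925/10126205299 ≈ -1.0658e-5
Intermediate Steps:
R(W, x) = -950 (R(W, x) = 2 - 952 = -950)
p = 32234/3 (p = -6 + (-22*(-793 - 673))/3 = -6 + (-22*(-1466))/3 = -6 + (⅓)*32252 = -6 + 32252/3 = 32234/3 ≈ 10745.)
s(g, Y) = Y + g
V = -70872239272/3 (V = (-2411100 + (-496 - 337))*(32234/3 - 950) = (-2411100 - 833)*(29384/3) = -2411933*29384/3 = -70872239272/3 ≈ -2.3624e+10)
(-1170676 + 1422501)/(V - 3732607) = (-1170676 + 1422501)/(-70872239272/3 - 3732607) = 251825/(-70883437093/3) = 251825*(-3/70883437093) = -107925/10126205299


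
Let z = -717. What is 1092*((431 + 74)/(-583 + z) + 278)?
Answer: 1515759/5 ≈ 3.0315e+5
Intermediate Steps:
1092*((431 + 74)/(-583 + z) + 278) = 1092*((431 + 74)/(-583 - 717) + 278) = 1092*(505/(-1300) + 278) = 1092*(505*(-1/1300) + 278) = 1092*(-101/260 + 278) = 1092*(72179/260) = 1515759/5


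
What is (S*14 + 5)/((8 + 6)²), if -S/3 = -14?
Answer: 593/196 ≈ 3.0255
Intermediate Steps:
S = 42 (S = -3*(-14) = 42)
(S*14 + 5)/((8 + 6)²) = (42*14 + 5)/((8 + 6)²) = (588 + 5)/(14²) = 593/196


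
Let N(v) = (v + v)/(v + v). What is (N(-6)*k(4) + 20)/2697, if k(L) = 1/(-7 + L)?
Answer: 59/8091 ≈ 0.0072921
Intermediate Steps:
N(v) = 1 (N(v) = (2*v)/((2*v)) = (2*v)*(1/(2*v)) = 1)
(N(-6)*k(4) + 20)/2697 = (1/(-7 + 4) + 20)/2697 = (1/(-3) + 20)*(1/2697) = (1*(-⅓) + 20)*(1/2697) = (-⅓ + 20)*(1/2697) = (59/3)*(1/2697) = 59/8091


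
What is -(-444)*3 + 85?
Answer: 1417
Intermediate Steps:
-(-444)*3 + 85 = -74*(-18) + 85 = 1332 + 85 = 1417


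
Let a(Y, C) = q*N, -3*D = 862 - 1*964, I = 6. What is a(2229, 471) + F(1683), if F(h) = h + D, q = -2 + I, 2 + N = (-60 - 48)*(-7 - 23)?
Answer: 14669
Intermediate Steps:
N = 3238 (N = -2 + (-60 - 48)*(-7 - 23) = -2 - 108*(-30) = -2 + 3240 = 3238)
D = 34 (D = -(862 - 1*964)/3 = -(862 - 964)/3 = -1/3*(-102) = 34)
q = 4 (q = -2 + 6 = 4)
F(h) = 34 + h (F(h) = h + 34 = 34 + h)
a(Y, C) = 12952 (a(Y, C) = 4*3238 = 12952)
a(2229, 471) + F(1683) = 12952 + (34 + 1683) = 12952 + 1717 = 14669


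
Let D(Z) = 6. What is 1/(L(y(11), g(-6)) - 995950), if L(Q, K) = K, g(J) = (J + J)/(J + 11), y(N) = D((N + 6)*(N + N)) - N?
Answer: -5/4979762 ≈ -1.0041e-6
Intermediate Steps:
y(N) = 6 - N
g(J) = 2*J/(11 + J) (g(J) = (2*J)/(11 + J) = 2*J/(11 + J))
1/(L(y(11), g(-6)) - 995950) = 1/(2*(-6)/(11 - 6) - 995950) = 1/(2*(-6)/5 - 995950) = 1/(2*(-6)*(1/5) - 995950) = 1/(-12/5 - 995950) = 1/(-4979762/5) = -5/4979762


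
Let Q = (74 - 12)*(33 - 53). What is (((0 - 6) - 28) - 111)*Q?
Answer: 179800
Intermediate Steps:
Q = -1240 (Q = 62*(-20) = -1240)
(((0 - 6) - 28) - 111)*Q = (((0 - 6) - 28) - 111)*(-1240) = ((-6 - 28) - 111)*(-1240) = (-34 - 111)*(-1240) = -145*(-1240) = 179800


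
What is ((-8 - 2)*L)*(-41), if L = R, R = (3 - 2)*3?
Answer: 1230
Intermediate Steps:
R = 3 (R = 1*3 = 3)
L = 3
((-8 - 2)*L)*(-41) = ((-8 - 2)*3)*(-41) = -10*3*(-41) = -30*(-41) = 1230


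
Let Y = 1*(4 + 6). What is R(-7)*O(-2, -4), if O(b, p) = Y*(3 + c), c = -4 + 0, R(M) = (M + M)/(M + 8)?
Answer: 140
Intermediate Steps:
R(M) = 2*M/(8 + M) (R(M) = (2*M)/(8 + M) = 2*M/(8 + M))
c = -4
Y = 10 (Y = 1*10 = 10)
O(b, p) = -10 (O(b, p) = 10*(3 - 4) = 10*(-1) = -10)
R(-7)*O(-2, -4) = (2*(-7)/(8 - 7))*(-10) = (2*(-7)/1)*(-10) = (2*(-7)*1)*(-10) = -14*(-10) = 140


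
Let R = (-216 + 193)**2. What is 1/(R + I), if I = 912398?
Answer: 1/912927 ≈ 1.0954e-6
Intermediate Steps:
R = 529 (R = (-23)**2 = 529)
1/(R + I) = 1/(529 + 912398) = 1/912927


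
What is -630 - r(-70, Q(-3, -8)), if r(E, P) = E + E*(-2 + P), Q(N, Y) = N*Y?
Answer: 980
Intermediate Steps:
-630 - r(-70, Q(-3, -8)) = -630 - (-70)*(-1 - 3*(-8)) = -630 - (-70)*(-1 + 24) = -630 - (-70)*23 = -630 - 1*(-1610) = -630 + 1610 = 980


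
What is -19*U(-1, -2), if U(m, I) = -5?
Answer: 95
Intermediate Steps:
-19*U(-1, -2) = -19*(-5) = 95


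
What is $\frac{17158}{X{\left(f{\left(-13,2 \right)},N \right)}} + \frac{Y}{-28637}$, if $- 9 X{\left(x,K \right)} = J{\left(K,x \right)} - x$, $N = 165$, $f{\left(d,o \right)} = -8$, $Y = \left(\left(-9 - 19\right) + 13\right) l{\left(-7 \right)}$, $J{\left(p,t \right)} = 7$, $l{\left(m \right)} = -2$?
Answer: $- \frac{1474061088}{143185} \approx -10295.0$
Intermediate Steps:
$Y = 30$ ($Y = \left(\left(-9 - 19\right) + 13\right) \left(-2\right) = \left(-28 + 13\right) \left(-2\right) = \left(-15\right) \left(-2\right) = 30$)
$X{\left(x,K \right)} = - \frac{7}{9} + \frac{x}{9}$ ($X{\left(x,K \right)} = - \frac{7 - x}{9} = - \frac{7}{9} + \frac{x}{9}$)
$\frac{17158}{X{\left(f{\left(-13,2 \right)},N \right)}} + \frac{Y}{-28637} = \frac{17158}{- \frac{7}{9} + \frac{1}{9} \left(-8\right)} + \frac{30}{-28637} = \frac{17158}{- \frac{7}{9} - \frac{8}{9}} + 30 \left(- \frac{1}{28637}\right) = \frac{17158}{- \frac{5}{3}} - \frac{30}{28637} = 17158 \left(- \frac{3}{5}\right) - \frac{30}{28637} = - \frac{51474}{5} - \frac{30}{28637} = - \frac{1474061088}{143185}$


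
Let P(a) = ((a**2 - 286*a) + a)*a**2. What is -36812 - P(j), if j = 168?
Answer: 554734132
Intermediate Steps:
P(a) = a**2*(a**2 - 285*a) (P(a) = (a**2 - 285*a)*a**2 = a**2*(a**2 - 285*a))
-36812 - P(j) = -36812 - 168**3*(-285 + 168) = -36812 - 4741632*(-117) = -36812 - 1*(-554770944) = -36812 + 554770944 = 554734132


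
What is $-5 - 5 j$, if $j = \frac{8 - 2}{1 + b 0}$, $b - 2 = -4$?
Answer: $-35$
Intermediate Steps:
$b = -2$ ($b = 2 - 4 = -2$)
$j = 6$ ($j = \frac{8 - 2}{1 - 0} = \frac{6}{1 + 0} = \frac{6}{1} = 6 \cdot 1 = 6$)
$-5 - 5 j = -5 - 30 = -35$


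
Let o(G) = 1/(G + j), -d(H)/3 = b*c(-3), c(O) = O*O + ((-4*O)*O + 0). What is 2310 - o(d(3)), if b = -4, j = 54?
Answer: 623701/270 ≈ 2310.0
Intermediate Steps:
c(O) = -3*O**2 (c(O) = O**2 + (-4*O**2 + 0) = O**2 - 4*O**2 = -3*O**2)
d(H) = -324 (d(H) = -(-12)*(-3*(-3)**2) = -(-12)*(-3*9) = -(-12)*(-27) = -3*108 = -324)
o(G) = 1/(54 + G) (o(G) = 1/(G + 54) = 1/(54 + G))
2310 - o(d(3)) = 2310 - 1/(54 - 324) = 2310 - 1/(-270) = 2310 - 1*(-1/270) = 2310 + 1/270 = 623701/270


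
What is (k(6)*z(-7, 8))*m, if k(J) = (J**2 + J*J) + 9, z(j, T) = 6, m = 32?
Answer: 15552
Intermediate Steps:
k(J) = 9 + 2*J**2 (k(J) = (J**2 + J**2) + 9 = 2*J**2 + 9 = 9 + 2*J**2)
(k(6)*z(-7, 8))*m = ((9 + 2*6**2)*6)*32 = ((9 + 2*36)*6)*32 = ((9 + 72)*6)*32 = (81*6)*32 = 486*32 = 15552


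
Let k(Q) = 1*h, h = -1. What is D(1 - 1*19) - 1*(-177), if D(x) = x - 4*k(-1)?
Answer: 163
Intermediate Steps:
k(Q) = -1 (k(Q) = 1*(-1) = -1)
D(x) = 4 + x (D(x) = x - 4*(-1) = x + 4 = 4 + x)
D(1 - 1*19) - 1*(-177) = (4 + (1 - 1*19)) - 1*(-177) = (4 + (1 - 19)) + 177 = (4 - 18) + 177 = -14 + 177 = 163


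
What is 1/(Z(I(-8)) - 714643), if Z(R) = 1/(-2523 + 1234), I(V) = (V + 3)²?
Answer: -1289/921174828 ≈ -1.3993e-6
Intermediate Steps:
I(V) = (3 + V)²
Z(R) = -1/1289 (Z(R) = 1/(-1289) = -1/1289)
1/(Z(I(-8)) - 714643) = 1/(-1/1289 - 714643) = 1/(-921174828/1289) = -1289/921174828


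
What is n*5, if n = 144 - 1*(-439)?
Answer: 2915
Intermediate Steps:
n = 583 (n = 144 + 439 = 583)
n*5 = 583*5 = 2915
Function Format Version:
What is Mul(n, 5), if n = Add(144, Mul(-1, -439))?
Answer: 2915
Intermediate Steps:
n = 583 (n = Add(144, 439) = 583)
Mul(n, 5) = Mul(583, 5) = 2915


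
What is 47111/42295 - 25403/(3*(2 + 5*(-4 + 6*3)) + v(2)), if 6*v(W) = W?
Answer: -290244056/2495405 ≈ -116.31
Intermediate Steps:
v(W) = W/6
47111/42295 - 25403/(3*(2 + 5*(-4 + 6*3)) + v(2)) = 47111/42295 - 25403/(3*(2 + 5*(-4 + 6*3)) + (⅙)*2) = 47111*(1/42295) - 25403/(3*(2 + 5*(-4 + 18)) + ⅓) = 47111/42295 - 25403/(3*(2 + 5*14) + ⅓) = 47111/42295 - 25403/(3*(2 + 70) + ⅓) = 47111/42295 - 25403/(3*72 + ⅓) = 47111/42295 - 25403/(216 + ⅓) = 47111/42295 - 25403/649/3 = 47111/42295 - 25403*3/649 = 47111/42295 - 76209/649 = -290244056/2495405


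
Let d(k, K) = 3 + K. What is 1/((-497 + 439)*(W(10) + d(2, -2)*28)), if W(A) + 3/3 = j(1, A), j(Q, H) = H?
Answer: -1/2146 ≈ -0.00046598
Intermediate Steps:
W(A) = -1 + A
1/((-497 + 439)*(W(10) + d(2, -2)*28)) = 1/((-497 + 439)*((-1 + 10) + (3 - 2)*28)) = 1/(-58*(9 + 1*28)) = 1/(-58*(9 + 28)) = 1/(-58*37) = 1/(-2146) = -1/2146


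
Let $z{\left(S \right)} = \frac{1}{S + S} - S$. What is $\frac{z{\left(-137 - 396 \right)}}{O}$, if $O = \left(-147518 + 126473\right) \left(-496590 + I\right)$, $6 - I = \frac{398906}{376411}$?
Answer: $\frac{213868072747}{4193359443113252100} \approx 5.1002 \cdot 10^{-8}$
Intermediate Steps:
$I = \frac{1859560}{376411}$ ($I = 6 - \frac{398906}{376411} = \frac{1859560}{376411} \approx 4.9402$)
$O = \frac{3933733061081850}{376411}$ ($O = \left(-147518 + 126473\right) \left(-496590 + \frac{1859560}{376411}\right) = \left(-21045\right) \left(- \frac{186920078930}{376411}\right) = \frac{3933733061081850}{376411} \approx 1.0451 \cdot 10^{10}$)
$z{\left(S \right)} = \frac{1}{2 S} - S$
$\frac{z{\left(-137 - 396 \right)}}{O} = \frac{\frac{1}{2 \left(-137 - 396\right)} - \left(-137 - 396\right)}{\frac{3933733061081850}{376411}} = \left(\frac{1}{2 \left(-533\right)} - -533\right) \frac{376411}{3933733061081850} = \left(\frac{1}{2} \left(- \frac{1}{533}\right) + 533\right) \frac{376411}{3933733061081850} = \left(- \frac{1}{1066} + 533\right) \frac{376411}{3933733061081850} = \frac{568177}{1066} \cdot \frac{376411}{3933733061081850} = \frac{213868072747}{4193359443113252100}$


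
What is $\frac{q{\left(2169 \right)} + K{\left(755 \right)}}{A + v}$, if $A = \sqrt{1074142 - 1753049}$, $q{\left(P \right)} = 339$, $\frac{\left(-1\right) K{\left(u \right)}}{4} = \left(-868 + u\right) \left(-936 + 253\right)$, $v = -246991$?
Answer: $\frac{76166343607}{61005232988} + \frac{308377 i \sqrt{678907}}{61005232988} \approx 1.2485 + 0.004165 i$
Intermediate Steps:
$K{\left(u \right)} = -2371376 + 2732 u$ ($K{\left(u \right)} = - 4 \left(-868 + u\right) \left(-936 + 253\right) = - 4 \left(-868 + u\right) \left(-683\right) = - 4 \left(592844 - 683 u\right) = -2371376 + 2732 u$)
$A = i \sqrt{678907}$ ($A = \sqrt{-678907} = i \sqrt{678907} \approx 823.96 i$)
$\frac{q{\left(2169 \right)} + K{\left(755 \right)}}{A + v} = \frac{339 + \left(-2371376 + 2732 \cdot 755\right)}{i \sqrt{678907} - 246991} = \frac{339 + \left(-2371376 + 2062660\right)}{-246991 + i \sqrt{678907}} = \frac{339 - 308716}{-246991 + i \sqrt{678907}} = - \frac{308377}{-246991 + i \sqrt{678907}}$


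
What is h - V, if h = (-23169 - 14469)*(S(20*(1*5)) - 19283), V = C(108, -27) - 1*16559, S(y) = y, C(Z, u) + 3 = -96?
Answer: 722026412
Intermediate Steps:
C(Z, u) = -99 (C(Z, u) = -3 - 96 = -99)
V = -16658 (V = -99 - 1*16559 = -99 - 16559 = -16658)
h = 722009754 (h = (-23169 - 14469)*(20*(1*5) - 19283) = -37638*(20*5 - 19283) = -37638*(100 - 19283) = -37638*(-19183) = 722009754)
h - V = 722009754 - 1*(-16658) = 722009754 + 16658 = 722026412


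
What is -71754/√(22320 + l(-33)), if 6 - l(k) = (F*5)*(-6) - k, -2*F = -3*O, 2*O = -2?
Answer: -11959*√618/618 ≈ -481.06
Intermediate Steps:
O = -1 (O = (½)*(-2) = -1)
F = -3/2 (F = -(-3)*(-1)/2 = -½*3 = -3/2 ≈ -1.5000)
l(k) = -39 + k (l(k) = 6 - (-3/2*5*(-6) - k) = 6 - (-15/2*(-6) - k) = 6 - (45 - k) = 6 + (-45 + k) = -39 + k)
-71754/√(22320 + l(-33)) = -71754/√(22320 + (-39 - 33)) = -71754/√(22320 - 72) = -71754*√618/3708 = -11959*√618/618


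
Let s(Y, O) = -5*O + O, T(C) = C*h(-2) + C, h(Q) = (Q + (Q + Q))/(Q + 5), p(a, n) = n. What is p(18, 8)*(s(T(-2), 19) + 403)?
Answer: 2616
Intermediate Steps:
h(Q) = 3*Q/(5 + Q) (h(Q) = (Q + 2*Q)/(5 + Q) = (3*Q)/(5 + Q) = 3*Q/(5 + Q))
T(C) = -C (T(C) = C*(3*(-2)/(5 - 2)) + C = C*(3*(-2)/3) + C = C*(3*(-2)*(⅓)) + C = C*(-2) + C = -2*C + C = -C)
s(Y, O) = -4*O
p(18, 8)*(s(T(-2), 19) + 403) = 8*(-4*19 + 403) = 8*(-76 + 403) = 8*327 = 2616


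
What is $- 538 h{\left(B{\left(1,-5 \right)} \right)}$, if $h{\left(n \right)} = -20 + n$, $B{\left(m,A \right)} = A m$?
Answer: $13450$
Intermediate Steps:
$- 538 h{\left(B{\left(1,-5 \right)} \right)} = - 538 \left(-20 - 5\right) = \left(-538\right) \left(-25\right) = 13450$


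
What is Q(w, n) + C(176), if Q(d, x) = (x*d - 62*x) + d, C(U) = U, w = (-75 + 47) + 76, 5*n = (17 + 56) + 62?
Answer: -154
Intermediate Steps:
n = 27 (n = ((17 + 56) + 62)/5 = (73 + 62)/5 = (⅕)*135 = 27)
w = 48 (w = -28 + 76 = 48)
Q(d, x) = d - 62*x + d*x (Q(d, x) = (d*x - 62*x) + d = (-62*x + d*x) + d = d - 62*x + d*x)
Q(w, n) + C(176) = (48 - 62*27 + 48*27) + 176 = (48 - 1674 + 1296) + 176 = -330 + 176 = -154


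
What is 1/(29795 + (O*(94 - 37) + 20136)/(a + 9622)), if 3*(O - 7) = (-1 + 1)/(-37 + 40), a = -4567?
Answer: 337/10042284 ≈ 3.3558e-5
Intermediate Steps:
O = 7 (O = 7 + ((-1 + 1)/(-37 + 40))/3 = 7 + (0/3)/3 = 7 + (0*(1/3))/3 = 7 + (1/3)*0 = 7 + 0 = 7)
1/(29795 + (O*(94 - 37) + 20136)/(a + 9622)) = 1/(29795 + (7*(94 - 37) + 20136)/(-4567 + 9622)) = 1/(29795 + (7*57 + 20136)/5055) = 1/(29795 + (399 + 20136)*(1/5055)) = 1/(29795 + 20535*(1/5055)) = 1/(29795 + 1369/337) = 1/(10042284/337) = 337/10042284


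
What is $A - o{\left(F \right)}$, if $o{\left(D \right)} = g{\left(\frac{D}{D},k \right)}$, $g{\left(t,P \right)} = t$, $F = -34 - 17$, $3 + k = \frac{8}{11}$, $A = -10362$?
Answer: $-10363$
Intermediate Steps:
$k = - \frac{25}{11}$ ($k = -3 + \frac{8}{11} = - \frac{25}{11} \approx -2.2727$)
$F = -51$
$o{\left(D \right)} = 1$ ($o{\left(D \right)} = \frac{D}{D} = 1$)
$A - o{\left(F \right)} = -10362 - 1 = -10363$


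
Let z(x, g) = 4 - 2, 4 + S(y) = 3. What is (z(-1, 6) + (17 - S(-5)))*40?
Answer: 800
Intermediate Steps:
S(y) = -1 (S(y) = -4 + 3 = -1)
z(x, g) = 2
(z(-1, 6) + (17 - S(-5)))*40 = (2 + (17 - 1*(-1)))*40 = (2 + (17 + 1))*40 = (2 + 18)*40 = 20*40 = 800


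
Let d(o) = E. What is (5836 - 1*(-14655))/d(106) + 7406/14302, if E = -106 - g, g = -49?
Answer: -146320070/407607 ≈ -358.97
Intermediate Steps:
E = -57 (E = -106 - 1*(-49) = -106 + 49 = -57)
d(o) = -57
(5836 - 1*(-14655))/d(106) + 7406/14302 = (5836 - 1*(-14655))/(-57) + 7406/14302 = (5836 + 14655)*(-1/57) + 7406*(1/14302) = 20491*(-1/57) + 3703/7151 = -20491/57 + 3703/7151 = -146320070/407607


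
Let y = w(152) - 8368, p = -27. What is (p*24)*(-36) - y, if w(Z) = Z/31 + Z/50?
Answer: 24558244/775 ≈ 31688.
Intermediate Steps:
w(Z) = 81*Z/1550 (w(Z) = Z*(1/31) + Z*(1/50) = Z/31 + Z/50 = 81*Z/1550)
y = -6479044/775 (y = (81/1550)*152 - 8368 = 6156/775 - 8368 = -6479044/775 ≈ -8360.1)
(p*24)*(-36) - y = -27*24*(-36) - 1*(-6479044/775) = -648*(-36) + 6479044/775 = 23328 + 6479044/775 = 24558244/775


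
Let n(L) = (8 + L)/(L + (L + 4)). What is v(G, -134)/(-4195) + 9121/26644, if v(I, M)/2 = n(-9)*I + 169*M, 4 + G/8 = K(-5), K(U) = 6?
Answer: 8714732197/782401060 ≈ 11.138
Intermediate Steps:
n(L) = (8 + L)/(4 + 2*L) (n(L) = (8 + L)/(L + (4 + L)) = (8 + L)/(4 + 2*L))
G = 16 (G = -32 + 8*6 = -32 + 48 = 16)
v(I, M) = 338*M + I/7 (v(I, M) = 2*(((8 - 9)/(2*(2 - 9)))*I + 169*M) = 2*(((½)*(-1)/(-7))*I + 169*M) = 2*(((½)*(-⅐)*(-1))*I + 169*M) = 2*(I/14 + 169*M) = 2*(169*M + I/14) = 338*M + I/7)
v(G, -134)/(-4195) + 9121/26644 = (338*(-134) + (⅐)*16)/(-4195) + 9121/26644 = (-45292 + 16/7)*(-1/4195) + 9121*(1/26644) = -317028/7*(-1/4195) + 9121/26644 = 317028/29365 + 9121/26644 = 8714732197/782401060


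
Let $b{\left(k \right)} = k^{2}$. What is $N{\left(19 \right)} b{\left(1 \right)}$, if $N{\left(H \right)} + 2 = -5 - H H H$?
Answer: $-6866$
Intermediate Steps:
$N{\left(H \right)} = -7 - H^{3}$ ($N{\left(H \right)} = -2 - \left(5 + H H H\right) = -2 - \left(5 + H^{2} H\right) = -2 - \left(5 + H^{3}\right) = -7 - H^{3}$)
$N{\left(19 \right)} b{\left(1 \right)} = \left(-7 - 19^{3}\right) 1^{2} = \left(-7 - 6859\right) 1 = \left(-6866\right) 1 = -6866$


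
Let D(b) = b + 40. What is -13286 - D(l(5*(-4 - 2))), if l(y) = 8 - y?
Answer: -13364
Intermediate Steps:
D(b) = 40 + b
-13286 - D(l(5*(-4 - 2))) = -13286 - (40 + (8 - 5*(-4 - 2))) = -13286 - (40 + (8 - 5*(-6))) = -13286 - (40 + (8 - 1*(-30))) = -13286 - (40 + (8 + 30)) = -13286 - (40 + 38) = -13286 - 1*78 = -13286 - 78 = -13364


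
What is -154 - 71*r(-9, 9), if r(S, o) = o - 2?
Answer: -651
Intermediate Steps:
r(S, o) = -2 + o
-154 - 71*r(-9, 9) = -154 - 71*(-2 + 9) = -154 - 71*7 = -154 - 497 = -651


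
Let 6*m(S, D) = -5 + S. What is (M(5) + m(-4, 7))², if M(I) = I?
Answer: 49/4 ≈ 12.250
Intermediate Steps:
m(S, D) = -⅚ + S/6 (m(S, D) = (-5 + S)/6 = -⅚ + S/6)
(M(5) + m(-4, 7))² = (5 + (-⅚ + (⅙)*(-4)))² = (5 + (-⅚ - ⅔))² = (5 - 3/2)² = (7/2)² = 49/4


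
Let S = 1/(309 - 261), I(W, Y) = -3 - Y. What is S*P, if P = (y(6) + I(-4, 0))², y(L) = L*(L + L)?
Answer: 1587/16 ≈ 99.188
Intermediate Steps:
y(L) = 2*L² (y(L) = L*(2*L) = 2*L²)
S = 1/48 ≈ 0.020833
P = 4761 (P = (2*6² + (-3 - 1*0))² = (2*36 + (-3 + 0))² = (72 - 3)² = 69² = 4761)
S*P = (1/48)*4761 = 1587/16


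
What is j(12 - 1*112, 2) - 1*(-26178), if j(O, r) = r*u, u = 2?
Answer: 26182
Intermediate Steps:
j(O, r) = 2*r (j(O, r) = r*2 = 2*r)
j(12 - 1*112, 2) - 1*(-26178) = 2*2 - 1*(-26178) = 4 + 26178 = 26182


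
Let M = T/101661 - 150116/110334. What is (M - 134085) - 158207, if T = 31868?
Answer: -78060788689066/267063447 ≈ -2.9229e+5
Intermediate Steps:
M = -279638542/267063447 (M = 31868/101661 - 150116/110334 = 31868*(1/101661) - 150116*1/110334 = 31868/101661 - 75058/55167 = -279638542/267063447 ≈ -1.0471)
(M - 134085) - 158207 = (-279638542/267063447 - 134085) - 158207 = -35809481929537/267063447 - 158207 = -78060788689066/267063447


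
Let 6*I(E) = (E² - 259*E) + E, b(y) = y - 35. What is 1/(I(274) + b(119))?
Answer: 3/2444 ≈ 0.0012275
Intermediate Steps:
b(y) = -35 + y
I(E) = -43*E + E²/6 (I(E) = ((E² - 259*E) + E)/6 = (E² - 258*E)/6 = -43*E + E²/6)
1/(I(274) + b(119)) = 1/((⅙)*274*(-258 + 274) + (-35 + 119)) = 1/((⅙)*274*16 + 84) = 1/(2192/3 + 84) = 1/(2444/3) = 3/2444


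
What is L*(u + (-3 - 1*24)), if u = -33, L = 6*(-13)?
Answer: 4680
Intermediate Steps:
L = -78
L*(u + (-3 - 1*24)) = -78*(-33 + (-3 - 1*24)) = -78*(-33 + (-3 - 24)) = -78*(-33 - 27) = -78*(-60) = 4680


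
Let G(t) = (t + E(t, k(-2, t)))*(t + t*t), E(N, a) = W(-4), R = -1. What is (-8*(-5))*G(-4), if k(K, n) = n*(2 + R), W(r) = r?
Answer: -3840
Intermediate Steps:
k(K, n) = n (k(K, n) = n*(2 - 1) = n*1 = n)
E(N, a) = -4
G(t) = (-4 + t)*(t + t²) (G(t) = (t - 4)*(t + t*t) = (-4 + t)*(t + t²))
(-8*(-5))*G(-4) = (-8*(-5))*(-4*(-4 + (-4)² - 3*(-4))) = 40*(-4*(-4 + 16 + 12)) = 40*(-4*24) = 40*(-96) = -3840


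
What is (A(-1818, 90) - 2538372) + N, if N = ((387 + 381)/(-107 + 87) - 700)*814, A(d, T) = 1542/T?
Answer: -47091187/15 ≈ -3.1394e+6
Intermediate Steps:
N = -3005288/5 (N = (768/(-20) - 700)*814 = (768*(-1/20) - 700)*814 = (-192/5 - 700)*814 = -3692/5*814 = -3005288/5 ≈ -6.0106e+5)
(A(-1818, 90) - 2538372) + N = (1542/90 - 2538372) - 3005288/5 = (1542*(1/90) - 2538372) - 3005288/5 = (257/15 - 2538372) - 3005288/5 = -38075323/15 - 3005288/5 = -47091187/15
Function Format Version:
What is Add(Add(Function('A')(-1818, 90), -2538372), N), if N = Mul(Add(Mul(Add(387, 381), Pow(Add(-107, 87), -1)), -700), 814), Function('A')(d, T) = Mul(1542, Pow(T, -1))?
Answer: Rational(-47091187, 15) ≈ -3.1394e+6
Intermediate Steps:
N = Rational(-3005288, 5) (N = Mul(Add(Mul(768, Pow(-20, -1)), -700), 814) = Mul(Add(Mul(768, Rational(-1, 20)), -700), 814) = Mul(Add(Rational(-192, 5), -700), 814) = Mul(Rational(-3692, 5), 814) = Rational(-3005288, 5) ≈ -6.0106e+5)
Add(Add(Function('A')(-1818, 90), -2538372), N) = Add(Add(Mul(1542, Pow(90, -1)), -2538372), Rational(-3005288, 5)) = Add(Add(Mul(1542, Rational(1, 90)), -2538372), Rational(-3005288, 5)) = Add(Add(Rational(257, 15), -2538372), Rational(-3005288, 5)) = Add(Rational(-38075323, 15), Rational(-3005288, 5)) = Rational(-47091187, 15)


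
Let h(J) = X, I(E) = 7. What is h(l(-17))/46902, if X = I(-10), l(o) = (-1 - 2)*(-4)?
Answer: 7/46902 ≈ 0.00014925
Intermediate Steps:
l(o) = 12 (l(o) = -3*(-4) = 12)
X = 7
h(J) = 7
h(l(-17))/46902 = 7/46902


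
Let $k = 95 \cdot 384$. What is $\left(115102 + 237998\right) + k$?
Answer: $389580$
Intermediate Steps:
$k = 36480$
$\left(115102 + 237998\right) + k = \left(115102 + 237998\right) + 36480 = 353100 + 36480 = 389580$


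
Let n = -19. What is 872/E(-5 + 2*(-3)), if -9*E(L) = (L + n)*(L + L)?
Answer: -654/55 ≈ -11.891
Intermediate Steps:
E(L) = -2*L*(-19 + L)/9 (E(L) = -(L - 19)*(L + L)/9 = -(-19 + L)*2*L/9 = -2*L*(-19 + L)/9)
872/E(-5 + 2*(-3)) = 872/((2*(-5 + 2*(-3))*(19 - (-5 + 2*(-3)))/9)) = 872/((2*(-5 - 6)*(19 - (-5 - 6))/9)) = 872/(((2/9)*(-11)*(19 - 1*(-11)))) = 872/(((2/9)*(-11)*(19 + 11))) = 872/(((2/9)*(-11)*30)) = 872/(-220/3) = 872*(-3/220) = -654/55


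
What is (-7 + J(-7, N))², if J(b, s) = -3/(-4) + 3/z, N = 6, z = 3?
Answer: 441/16 ≈ 27.563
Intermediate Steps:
J(b, s) = 7/4 (J(b, s) = -3/(-4) + 3/3 = -3*(-¼) + 3*(⅓) = ¾ + 1 = 7/4)
(-7 + J(-7, N))² = (-7 + 7/4)² = (-21/4)² = 441/16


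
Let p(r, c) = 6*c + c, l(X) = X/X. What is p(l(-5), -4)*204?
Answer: -5712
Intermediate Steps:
l(X) = 1
p(r, c) = 7*c
p(l(-5), -4)*204 = (7*(-4))*204 = -28*204 = -5712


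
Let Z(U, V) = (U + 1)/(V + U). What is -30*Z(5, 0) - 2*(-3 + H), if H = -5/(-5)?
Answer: -32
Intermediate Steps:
H = 1 (H = -5*(-1/5) = 1)
Z(U, V) = (1 + U)/(U + V)
-30*Z(5, 0) - 2*(-3 + H) = -30*(1 + 5)/(5 + 0) - 2*(-3 + 1) = -30*6/5 - 2*(-2) = -6*6 + 4 = -30*6/5 + 4 = -36 + 4 = -32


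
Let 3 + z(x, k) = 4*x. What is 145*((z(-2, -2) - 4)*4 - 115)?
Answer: -25375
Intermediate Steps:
z(x, k) = -3 + 4*x
145*((z(-2, -2) - 4)*4 - 115) = 145*(((-3 + 4*(-2)) - 4)*4 - 115) = 145*(((-3 - 8) - 4)*4 - 115) = 145*((-11 - 4)*4 - 115) = 145*(-15*4 - 115) = 145*(-60 - 115) = 145*(-175) = -25375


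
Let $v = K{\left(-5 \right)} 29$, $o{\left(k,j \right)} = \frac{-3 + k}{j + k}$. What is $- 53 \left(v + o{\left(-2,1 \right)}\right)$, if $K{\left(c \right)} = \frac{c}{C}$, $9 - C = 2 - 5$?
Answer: $\frac{4505}{12} \approx 375.42$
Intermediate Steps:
$C = 12$ ($C = 9 - \left(2 - 5\right) = 9 - -3 = 9 + 3 = 12$)
$o{\left(k,j \right)} = \frac{-3 + k}{j + k}$
$K{\left(c \right)} = \frac{c}{12}$
$v = - \frac{145}{12}$ ($v = \frac{1}{12} \left(-5\right) 29 = \left(- \frac{5}{12}\right) 29 = - \frac{145}{12} \approx -12.083$)
$- 53 \left(v + o{\left(-2,1 \right)}\right) = - 53 \left(- \frac{145}{12} + \frac{-3 - 2}{1 - 2}\right) = - 53 \left(- \frac{145}{12} + \frac{1}{-1} \left(-5\right)\right) = - 53 \left(- \frac{145}{12} - -5\right) = - 53 \left(- \frac{145}{12} + 5\right) = \left(-53\right) \left(- \frac{85}{12}\right) = \frac{4505}{12}$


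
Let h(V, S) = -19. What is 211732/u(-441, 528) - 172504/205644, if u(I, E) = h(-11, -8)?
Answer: -10886173246/976809 ≈ -11145.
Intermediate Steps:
u(I, E) = -19
211732/u(-441, 528) - 172504/205644 = 211732/(-19) - 172504/205644 = 211732*(-1/19) - 172504*1/205644 = -211732/19 - 43126/51411 = -10886173246/976809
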